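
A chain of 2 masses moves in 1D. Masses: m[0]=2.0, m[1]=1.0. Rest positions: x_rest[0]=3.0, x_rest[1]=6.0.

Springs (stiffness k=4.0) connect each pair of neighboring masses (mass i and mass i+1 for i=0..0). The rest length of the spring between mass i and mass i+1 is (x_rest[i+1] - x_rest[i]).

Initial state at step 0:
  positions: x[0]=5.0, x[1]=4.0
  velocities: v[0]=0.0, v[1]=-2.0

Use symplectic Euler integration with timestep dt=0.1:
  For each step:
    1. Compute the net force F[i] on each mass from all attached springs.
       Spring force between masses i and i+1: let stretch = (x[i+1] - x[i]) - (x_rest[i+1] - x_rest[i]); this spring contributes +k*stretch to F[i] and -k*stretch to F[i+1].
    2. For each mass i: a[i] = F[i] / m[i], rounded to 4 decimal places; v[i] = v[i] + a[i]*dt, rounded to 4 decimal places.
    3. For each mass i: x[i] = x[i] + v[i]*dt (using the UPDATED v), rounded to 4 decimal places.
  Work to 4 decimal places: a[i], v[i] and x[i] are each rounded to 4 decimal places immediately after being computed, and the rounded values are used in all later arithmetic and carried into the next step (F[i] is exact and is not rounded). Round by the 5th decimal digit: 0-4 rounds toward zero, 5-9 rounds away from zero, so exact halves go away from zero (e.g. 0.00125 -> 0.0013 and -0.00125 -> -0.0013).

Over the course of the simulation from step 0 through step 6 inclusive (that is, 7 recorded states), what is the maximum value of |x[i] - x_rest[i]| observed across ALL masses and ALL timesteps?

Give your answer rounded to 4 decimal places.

Answer: 2.0400

Derivation:
Step 0: x=[5.0000 4.0000] v=[0.0000 -2.0000]
Step 1: x=[4.9200 3.9600] v=[-0.8000 -0.4000]
Step 2: x=[4.7608 4.0784] v=[-1.5920 1.1840]
Step 3: x=[4.5280 4.3441] v=[-2.3285 2.6570]
Step 4: x=[4.2315 4.7372] v=[-2.9653 3.9306]
Step 5: x=[3.8851 5.2300] v=[-3.4642 4.9283]
Step 6: x=[3.5056 5.7890] v=[-3.7952 5.5903]
Max displacement = 2.0400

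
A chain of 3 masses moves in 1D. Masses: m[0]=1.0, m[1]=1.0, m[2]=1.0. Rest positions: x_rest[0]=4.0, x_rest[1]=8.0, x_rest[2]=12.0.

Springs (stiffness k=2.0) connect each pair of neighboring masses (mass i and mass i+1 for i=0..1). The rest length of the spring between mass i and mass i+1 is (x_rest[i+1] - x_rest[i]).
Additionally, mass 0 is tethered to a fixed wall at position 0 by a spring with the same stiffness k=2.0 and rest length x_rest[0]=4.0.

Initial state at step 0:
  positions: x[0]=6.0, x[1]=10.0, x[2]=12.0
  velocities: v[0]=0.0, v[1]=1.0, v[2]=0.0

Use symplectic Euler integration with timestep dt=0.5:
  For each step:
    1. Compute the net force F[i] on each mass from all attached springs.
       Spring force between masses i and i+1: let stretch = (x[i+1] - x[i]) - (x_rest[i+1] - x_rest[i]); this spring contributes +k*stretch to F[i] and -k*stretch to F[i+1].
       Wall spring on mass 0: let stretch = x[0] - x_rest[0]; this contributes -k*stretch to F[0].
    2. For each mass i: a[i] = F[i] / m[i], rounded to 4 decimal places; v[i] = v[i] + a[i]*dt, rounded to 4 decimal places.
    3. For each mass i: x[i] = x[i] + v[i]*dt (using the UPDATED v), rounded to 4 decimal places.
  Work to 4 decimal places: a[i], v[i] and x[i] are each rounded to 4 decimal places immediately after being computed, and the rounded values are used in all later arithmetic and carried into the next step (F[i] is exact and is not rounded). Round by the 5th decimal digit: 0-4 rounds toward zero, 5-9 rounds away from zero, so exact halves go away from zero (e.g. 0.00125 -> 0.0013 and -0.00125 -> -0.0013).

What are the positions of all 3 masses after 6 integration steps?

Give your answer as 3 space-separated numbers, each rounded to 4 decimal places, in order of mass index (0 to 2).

Step 0: x=[6.0000 10.0000 12.0000] v=[0.0000 1.0000 0.0000]
Step 1: x=[5.0000 9.5000 13.0000] v=[-2.0000 -1.0000 2.0000]
Step 2: x=[3.7500 8.5000 14.2500] v=[-2.5000 -2.0000 2.5000]
Step 3: x=[3.0000 8.0000 14.6250] v=[-1.5000 -1.0000 0.7500]
Step 4: x=[3.2500 8.3125 13.6875] v=[0.5000 0.6250 -1.8750]
Step 5: x=[4.4063 8.7813 12.0625] v=[2.3125 0.9375 -3.2500]
Step 6: x=[5.5469 8.7032 10.7969] v=[2.2812 -0.1563 -2.5312]

Answer: 5.5469 8.7032 10.7969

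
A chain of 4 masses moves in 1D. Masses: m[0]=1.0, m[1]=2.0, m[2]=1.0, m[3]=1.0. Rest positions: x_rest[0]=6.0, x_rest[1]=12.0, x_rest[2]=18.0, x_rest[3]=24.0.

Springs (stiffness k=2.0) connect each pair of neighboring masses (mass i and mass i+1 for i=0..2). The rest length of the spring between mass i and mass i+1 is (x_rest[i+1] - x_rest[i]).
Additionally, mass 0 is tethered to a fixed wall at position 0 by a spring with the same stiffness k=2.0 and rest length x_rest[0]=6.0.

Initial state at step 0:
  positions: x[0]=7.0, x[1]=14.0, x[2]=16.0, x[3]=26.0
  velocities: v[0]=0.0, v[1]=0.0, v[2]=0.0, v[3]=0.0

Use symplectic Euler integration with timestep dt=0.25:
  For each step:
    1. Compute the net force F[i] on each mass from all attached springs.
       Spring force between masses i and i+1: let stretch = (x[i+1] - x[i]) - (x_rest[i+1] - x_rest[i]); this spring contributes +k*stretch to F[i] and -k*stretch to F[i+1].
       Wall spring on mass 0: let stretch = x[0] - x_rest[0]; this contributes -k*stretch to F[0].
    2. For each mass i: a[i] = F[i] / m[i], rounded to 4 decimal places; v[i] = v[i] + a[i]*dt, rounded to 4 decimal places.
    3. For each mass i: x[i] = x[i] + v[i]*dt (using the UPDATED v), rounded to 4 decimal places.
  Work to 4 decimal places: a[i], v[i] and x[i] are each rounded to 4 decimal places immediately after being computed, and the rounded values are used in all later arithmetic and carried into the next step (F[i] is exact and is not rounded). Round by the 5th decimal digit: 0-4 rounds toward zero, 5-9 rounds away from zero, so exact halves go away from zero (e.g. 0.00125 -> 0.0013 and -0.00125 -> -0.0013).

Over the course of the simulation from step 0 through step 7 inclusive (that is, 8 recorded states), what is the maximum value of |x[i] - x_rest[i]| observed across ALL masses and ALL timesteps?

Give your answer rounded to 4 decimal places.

Answer: 3.7871

Derivation:
Step 0: x=[7.0000 14.0000 16.0000 26.0000] v=[0.0000 0.0000 0.0000 0.0000]
Step 1: x=[7.0000 13.6875 17.0000 25.5000] v=[0.0000 -1.2500 4.0000 -2.0000]
Step 2: x=[6.9609 13.1641 18.6485 24.6875] v=[-0.1563 -2.0938 6.5938 -3.2500]
Step 3: x=[6.8271 12.5957 20.3663 23.8701] v=[-0.5352 -2.2735 6.8711 -3.2695]
Step 4: x=[6.5610 12.1525 21.5507 23.3648] v=[-1.0645 -1.7730 4.7377 -2.0214]
Step 5: x=[6.1737 11.9472 21.7871 23.3827] v=[-1.5493 -0.8213 0.9457 0.0716]
Step 6: x=[5.7364 11.9960 20.9930 23.9512] v=[-1.7494 0.1953 -3.1765 2.2738]
Step 7: x=[5.3645 12.2159 19.4440 24.8999] v=[-1.4878 0.8797 -6.1959 3.7947]
Max displacement = 3.7871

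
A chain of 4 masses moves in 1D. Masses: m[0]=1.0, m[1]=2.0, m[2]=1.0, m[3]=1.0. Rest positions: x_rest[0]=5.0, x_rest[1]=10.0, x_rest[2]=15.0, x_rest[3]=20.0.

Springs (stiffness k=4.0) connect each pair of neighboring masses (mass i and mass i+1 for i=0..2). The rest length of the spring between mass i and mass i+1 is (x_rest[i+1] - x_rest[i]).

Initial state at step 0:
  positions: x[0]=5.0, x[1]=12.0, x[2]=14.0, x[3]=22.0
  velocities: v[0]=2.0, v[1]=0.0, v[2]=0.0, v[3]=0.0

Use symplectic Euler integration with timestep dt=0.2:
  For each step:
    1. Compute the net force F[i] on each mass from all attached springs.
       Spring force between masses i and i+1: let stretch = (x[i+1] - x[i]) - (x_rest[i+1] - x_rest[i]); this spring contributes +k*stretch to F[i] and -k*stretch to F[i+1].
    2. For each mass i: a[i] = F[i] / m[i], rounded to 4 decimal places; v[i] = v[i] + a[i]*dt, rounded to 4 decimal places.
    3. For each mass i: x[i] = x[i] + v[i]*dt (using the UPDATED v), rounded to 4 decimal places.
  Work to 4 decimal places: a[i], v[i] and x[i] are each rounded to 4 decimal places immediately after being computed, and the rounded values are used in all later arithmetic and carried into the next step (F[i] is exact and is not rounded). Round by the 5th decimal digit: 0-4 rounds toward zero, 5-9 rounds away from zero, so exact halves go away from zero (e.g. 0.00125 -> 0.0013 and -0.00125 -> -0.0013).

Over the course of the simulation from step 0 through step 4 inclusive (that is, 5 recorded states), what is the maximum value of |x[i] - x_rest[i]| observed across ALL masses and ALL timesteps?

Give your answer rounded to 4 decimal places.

Answer: 3.2604

Derivation:
Step 0: x=[5.0000 12.0000 14.0000 22.0000] v=[2.0000 0.0000 0.0000 0.0000]
Step 1: x=[5.7200 11.6000 14.9600 21.5200] v=[3.6000 -2.0000 4.8000 -2.4000]
Step 2: x=[6.5808 10.9984 16.4320 20.7904] v=[4.3040 -3.0080 7.3600 -3.6480]
Step 3: x=[7.3484 10.4781 17.7320 20.1635] v=[3.8381 -2.6016 6.4998 -3.1347]
Step 4: x=[7.8168 10.2877 18.2604 19.9475] v=[2.3419 -0.9519 2.6419 -1.0799]
Max displacement = 3.2604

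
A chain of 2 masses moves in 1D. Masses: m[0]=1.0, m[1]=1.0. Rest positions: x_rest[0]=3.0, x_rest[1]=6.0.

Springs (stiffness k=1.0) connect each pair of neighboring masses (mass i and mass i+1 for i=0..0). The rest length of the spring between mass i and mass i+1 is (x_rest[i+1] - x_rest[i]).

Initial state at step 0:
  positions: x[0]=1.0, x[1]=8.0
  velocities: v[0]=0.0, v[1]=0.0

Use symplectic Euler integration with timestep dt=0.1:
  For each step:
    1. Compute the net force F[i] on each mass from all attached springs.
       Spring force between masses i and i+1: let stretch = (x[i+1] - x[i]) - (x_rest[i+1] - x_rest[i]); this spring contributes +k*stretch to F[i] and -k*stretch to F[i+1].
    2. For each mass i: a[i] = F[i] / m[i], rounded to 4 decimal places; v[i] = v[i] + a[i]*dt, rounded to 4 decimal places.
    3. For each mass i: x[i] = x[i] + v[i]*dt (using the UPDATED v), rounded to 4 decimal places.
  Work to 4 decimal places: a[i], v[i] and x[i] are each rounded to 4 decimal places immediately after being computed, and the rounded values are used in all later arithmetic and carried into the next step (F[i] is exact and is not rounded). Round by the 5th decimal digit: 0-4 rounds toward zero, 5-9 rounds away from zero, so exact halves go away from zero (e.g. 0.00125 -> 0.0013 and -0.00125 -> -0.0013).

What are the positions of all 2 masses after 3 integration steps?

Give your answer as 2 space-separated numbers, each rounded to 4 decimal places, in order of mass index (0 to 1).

Step 0: x=[1.0000 8.0000] v=[0.0000 0.0000]
Step 1: x=[1.0400 7.9600] v=[0.4000 -0.4000]
Step 2: x=[1.1192 7.8808] v=[0.7920 -0.7920]
Step 3: x=[1.2360 7.7640] v=[1.1682 -1.1682]

Answer: 1.2360 7.7640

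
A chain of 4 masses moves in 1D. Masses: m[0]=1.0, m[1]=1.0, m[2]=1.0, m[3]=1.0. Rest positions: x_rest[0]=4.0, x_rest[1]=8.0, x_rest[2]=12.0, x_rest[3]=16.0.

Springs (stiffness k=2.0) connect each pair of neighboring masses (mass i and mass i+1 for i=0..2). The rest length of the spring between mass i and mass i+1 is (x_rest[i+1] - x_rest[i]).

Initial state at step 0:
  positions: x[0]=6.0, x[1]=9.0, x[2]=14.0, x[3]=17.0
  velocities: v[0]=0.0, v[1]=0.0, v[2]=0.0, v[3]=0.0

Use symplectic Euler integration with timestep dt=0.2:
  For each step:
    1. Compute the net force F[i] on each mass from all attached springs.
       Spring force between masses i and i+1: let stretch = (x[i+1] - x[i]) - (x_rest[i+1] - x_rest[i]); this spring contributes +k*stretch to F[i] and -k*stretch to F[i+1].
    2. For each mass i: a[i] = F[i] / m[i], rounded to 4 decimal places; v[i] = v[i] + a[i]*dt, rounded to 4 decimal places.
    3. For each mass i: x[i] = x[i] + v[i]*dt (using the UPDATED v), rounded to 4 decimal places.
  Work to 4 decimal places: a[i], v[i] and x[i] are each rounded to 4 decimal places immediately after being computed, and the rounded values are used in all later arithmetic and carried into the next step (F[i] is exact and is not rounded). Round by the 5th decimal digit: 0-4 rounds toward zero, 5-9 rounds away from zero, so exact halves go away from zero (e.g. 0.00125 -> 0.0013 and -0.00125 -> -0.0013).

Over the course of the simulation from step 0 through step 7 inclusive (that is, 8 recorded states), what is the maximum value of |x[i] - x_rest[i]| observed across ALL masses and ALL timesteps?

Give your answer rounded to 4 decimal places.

Step 0: x=[6.0000 9.0000 14.0000 17.0000] v=[0.0000 0.0000 0.0000 0.0000]
Step 1: x=[5.9200 9.1600 13.8400 17.0800] v=[-0.4000 0.8000 -0.8000 0.4000]
Step 2: x=[5.7792 9.4352 13.5648 17.2208] v=[-0.7040 1.3760 -1.3760 0.7040]
Step 3: x=[5.6109 9.7483 13.2517 17.3891] v=[-0.8416 1.5654 -1.5654 0.8416]
Step 4: x=[5.4536 10.0107 12.9893 17.5464] v=[-0.7866 1.3118 -1.3118 0.7866]
Step 5: x=[5.3408 10.1468 12.8532 17.6592] v=[-0.5638 0.6804 -0.6804 0.5638]
Step 6: x=[5.2925 10.1149 12.8851 17.7075] v=[-0.2414 -0.1594 0.1594 0.2414]
Step 7: x=[5.3100 9.9188 13.0812 17.6900] v=[0.0876 -0.9803 0.9803 -0.0876]
Max displacement = 2.1468

Answer: 2.1468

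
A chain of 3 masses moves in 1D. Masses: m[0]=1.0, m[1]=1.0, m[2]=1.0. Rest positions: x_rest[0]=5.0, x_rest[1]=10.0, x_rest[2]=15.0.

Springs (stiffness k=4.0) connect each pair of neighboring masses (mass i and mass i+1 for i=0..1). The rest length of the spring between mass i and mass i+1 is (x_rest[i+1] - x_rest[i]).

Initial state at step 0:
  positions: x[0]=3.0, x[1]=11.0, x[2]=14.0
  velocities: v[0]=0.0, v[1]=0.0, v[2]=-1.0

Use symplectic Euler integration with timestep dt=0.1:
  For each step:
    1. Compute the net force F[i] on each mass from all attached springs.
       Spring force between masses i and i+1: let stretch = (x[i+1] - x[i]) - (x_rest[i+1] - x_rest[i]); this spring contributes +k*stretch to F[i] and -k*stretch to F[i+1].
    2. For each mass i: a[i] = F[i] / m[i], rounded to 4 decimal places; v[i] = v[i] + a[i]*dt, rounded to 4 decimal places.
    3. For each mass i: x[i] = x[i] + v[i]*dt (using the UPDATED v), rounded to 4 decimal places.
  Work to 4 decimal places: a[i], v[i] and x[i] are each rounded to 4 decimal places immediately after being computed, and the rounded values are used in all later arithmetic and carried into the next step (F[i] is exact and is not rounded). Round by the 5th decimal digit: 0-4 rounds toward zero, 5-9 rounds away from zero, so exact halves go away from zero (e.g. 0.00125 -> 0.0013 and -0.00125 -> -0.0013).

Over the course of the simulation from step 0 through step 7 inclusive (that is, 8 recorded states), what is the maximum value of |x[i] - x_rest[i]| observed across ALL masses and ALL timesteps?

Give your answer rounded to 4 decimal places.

Step 0: x=[3.0000 11.0000 14.0000] v=[0.0000 0.0000 -1.0000]
Step 1: x=[3.1200 10.8000 13.9800] v=[1.2000 -2.0000 -0.2000]
Step 2: x=[3.3472 10.4200 14.0328] v=[2.2720 -3.8000 0.5280]
Step 3: x=[3.6573 9.9016 14.1411] v=[3.1011 -5.1840 1.0829]
Step 4: x=[4.0172 9.3030 14.2798] v=[3.5988 -5.9859 1.3871]
Step 5: x=[4.3885 8.6921 14.4194] v=[3.7131 -6.1095 1.3964]
Step 6: x=[4.7320 8.1381 14.5300] v=[3.4345 -5.5400 1.1055]
Step 7: x=[5.0117 7.7035 14.5849] v=[2.7969 -4.3457 0.5487]
Max displacement = 2.2965

Answer: 2.2965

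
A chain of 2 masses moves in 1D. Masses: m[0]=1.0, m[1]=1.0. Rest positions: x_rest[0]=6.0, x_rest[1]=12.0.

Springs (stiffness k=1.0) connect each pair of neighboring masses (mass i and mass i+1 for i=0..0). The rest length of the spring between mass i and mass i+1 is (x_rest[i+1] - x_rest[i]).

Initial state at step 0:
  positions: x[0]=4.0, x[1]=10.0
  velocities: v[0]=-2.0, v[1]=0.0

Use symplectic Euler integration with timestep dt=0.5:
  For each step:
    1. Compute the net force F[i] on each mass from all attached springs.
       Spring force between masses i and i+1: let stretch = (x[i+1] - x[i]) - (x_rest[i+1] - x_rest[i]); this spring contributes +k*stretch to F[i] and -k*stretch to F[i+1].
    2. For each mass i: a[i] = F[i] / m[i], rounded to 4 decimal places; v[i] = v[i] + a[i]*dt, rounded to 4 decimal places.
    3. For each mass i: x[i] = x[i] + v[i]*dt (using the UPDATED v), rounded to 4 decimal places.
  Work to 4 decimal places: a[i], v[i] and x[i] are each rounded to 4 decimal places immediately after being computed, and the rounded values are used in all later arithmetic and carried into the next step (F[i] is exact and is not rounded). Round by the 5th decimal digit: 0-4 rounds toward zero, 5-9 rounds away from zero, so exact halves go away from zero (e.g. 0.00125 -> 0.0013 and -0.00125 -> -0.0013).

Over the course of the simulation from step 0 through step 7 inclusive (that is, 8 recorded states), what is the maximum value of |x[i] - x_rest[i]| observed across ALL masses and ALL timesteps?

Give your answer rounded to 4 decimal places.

Answer: 6.2109

Derivation:
Step 0: x=[4.0000 10.0000] v=[-2.0000 0.0000]
Step 1: x=[3.0000 10.0000] v=[-2.0000 0.0000]
Step 2: x=[2.2500 9.7500] v=[-1.5000 -0.5000]
Step 3: x=[1.8750 9.1250] v=[-0.7500 -1.2500]
Step 4: x=[1.8125 8.1875] v=[-0.1250 -1.8750]
Step 5: x=[1.8438 7.1563] v=[0.0625 -2.0625]
Step 6: x=[1.7032 6.2969] v=[-0.2813 -1.7188]
Step 7: x=[1.2110 5.7891] v=[-0.9845 -1.0157]
Max displacement = 6.2109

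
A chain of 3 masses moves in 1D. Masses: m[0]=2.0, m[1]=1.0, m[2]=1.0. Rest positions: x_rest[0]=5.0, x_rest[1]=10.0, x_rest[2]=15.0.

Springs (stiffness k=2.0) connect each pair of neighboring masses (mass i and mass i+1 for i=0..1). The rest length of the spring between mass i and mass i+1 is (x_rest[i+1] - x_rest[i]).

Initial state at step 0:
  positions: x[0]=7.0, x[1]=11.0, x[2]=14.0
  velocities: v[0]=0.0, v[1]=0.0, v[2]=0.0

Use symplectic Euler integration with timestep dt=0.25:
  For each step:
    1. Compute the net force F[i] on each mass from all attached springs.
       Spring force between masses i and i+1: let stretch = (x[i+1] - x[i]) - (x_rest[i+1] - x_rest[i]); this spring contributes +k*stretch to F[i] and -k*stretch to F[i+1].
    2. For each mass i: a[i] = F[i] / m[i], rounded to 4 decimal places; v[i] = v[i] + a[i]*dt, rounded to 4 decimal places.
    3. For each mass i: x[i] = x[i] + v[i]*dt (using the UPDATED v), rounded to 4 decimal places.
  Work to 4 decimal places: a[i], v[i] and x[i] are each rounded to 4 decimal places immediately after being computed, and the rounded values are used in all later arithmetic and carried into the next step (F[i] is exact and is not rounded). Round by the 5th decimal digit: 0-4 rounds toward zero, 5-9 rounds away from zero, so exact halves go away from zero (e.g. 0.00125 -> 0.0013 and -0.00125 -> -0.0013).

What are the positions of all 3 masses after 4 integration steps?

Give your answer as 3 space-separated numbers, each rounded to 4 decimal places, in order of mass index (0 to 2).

Answer: 6.3406 10.4372 15.8817

Derivation:
Step 0: x=[7.0000 11.0000 14.0000] v=[0.0000 0.0000 0.0000]
Step 1: x=[6.9375 10.8750 14.2500] v=[-0.2500 -0.5000 1.0000]
Step 2: x=[6.8086 10.6797 14.7031] v=[-0.5156 -0.7813 1.8125]
Step 3: x=[6.6092 10.5034 15.2783] v=[-0.7978 -0.7052 2.3008]
Step 4: x=[6.3406 10.4372 15.8817] v=[-1.0743 -0.2649 2.4134]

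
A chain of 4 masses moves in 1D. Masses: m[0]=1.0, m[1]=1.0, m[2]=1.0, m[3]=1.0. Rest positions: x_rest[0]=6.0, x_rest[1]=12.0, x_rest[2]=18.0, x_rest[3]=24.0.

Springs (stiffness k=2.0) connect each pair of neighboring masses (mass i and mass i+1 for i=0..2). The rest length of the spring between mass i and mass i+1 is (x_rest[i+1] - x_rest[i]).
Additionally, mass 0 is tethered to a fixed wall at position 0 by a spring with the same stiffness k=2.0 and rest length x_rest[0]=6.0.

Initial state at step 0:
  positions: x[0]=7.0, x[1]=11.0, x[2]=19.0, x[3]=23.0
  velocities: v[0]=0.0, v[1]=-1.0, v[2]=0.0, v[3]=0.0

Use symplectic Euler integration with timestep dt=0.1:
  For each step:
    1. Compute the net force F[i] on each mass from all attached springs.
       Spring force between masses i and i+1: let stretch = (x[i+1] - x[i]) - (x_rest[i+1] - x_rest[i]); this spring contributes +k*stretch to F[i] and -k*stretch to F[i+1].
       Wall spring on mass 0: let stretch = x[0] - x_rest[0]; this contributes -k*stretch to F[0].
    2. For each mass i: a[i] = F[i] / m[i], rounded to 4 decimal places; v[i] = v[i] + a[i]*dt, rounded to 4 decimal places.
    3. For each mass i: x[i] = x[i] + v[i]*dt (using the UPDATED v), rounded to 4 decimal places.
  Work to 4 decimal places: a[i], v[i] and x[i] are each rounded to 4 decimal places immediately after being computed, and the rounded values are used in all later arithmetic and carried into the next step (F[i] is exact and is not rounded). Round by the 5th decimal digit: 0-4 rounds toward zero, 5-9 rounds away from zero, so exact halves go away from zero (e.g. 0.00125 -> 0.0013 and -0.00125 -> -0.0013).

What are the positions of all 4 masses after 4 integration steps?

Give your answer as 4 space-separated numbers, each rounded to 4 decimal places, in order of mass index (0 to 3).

Answer: 6.4390 11.3516 18.2623 23.3649

Derivation:
Step 0: x=[7.0000 11.0000 19.0000 23.0000] v=[0.0000 -1.0000 0.0000 0.0000]
Step 1: x=[6.9400 10.9800 18.9200 23.0400] v=[-0.6000 -0.2000 -0.8000 0.4000]
Step 2: x=[6.8220 11.0380 18.7636 23.1176] v=[-1.1800 0.5800 -1.5640 0.7760]
Step 3: x=[6.6519 11.1662 18.5398 23.2281] v=[-1.7012 1.2819 -2.2383 1.1052]
Step 4: x=[6.4390 11.3516 18.2623 23.3649] v=[-2.1287 1.8538 -2.7754 1.3675]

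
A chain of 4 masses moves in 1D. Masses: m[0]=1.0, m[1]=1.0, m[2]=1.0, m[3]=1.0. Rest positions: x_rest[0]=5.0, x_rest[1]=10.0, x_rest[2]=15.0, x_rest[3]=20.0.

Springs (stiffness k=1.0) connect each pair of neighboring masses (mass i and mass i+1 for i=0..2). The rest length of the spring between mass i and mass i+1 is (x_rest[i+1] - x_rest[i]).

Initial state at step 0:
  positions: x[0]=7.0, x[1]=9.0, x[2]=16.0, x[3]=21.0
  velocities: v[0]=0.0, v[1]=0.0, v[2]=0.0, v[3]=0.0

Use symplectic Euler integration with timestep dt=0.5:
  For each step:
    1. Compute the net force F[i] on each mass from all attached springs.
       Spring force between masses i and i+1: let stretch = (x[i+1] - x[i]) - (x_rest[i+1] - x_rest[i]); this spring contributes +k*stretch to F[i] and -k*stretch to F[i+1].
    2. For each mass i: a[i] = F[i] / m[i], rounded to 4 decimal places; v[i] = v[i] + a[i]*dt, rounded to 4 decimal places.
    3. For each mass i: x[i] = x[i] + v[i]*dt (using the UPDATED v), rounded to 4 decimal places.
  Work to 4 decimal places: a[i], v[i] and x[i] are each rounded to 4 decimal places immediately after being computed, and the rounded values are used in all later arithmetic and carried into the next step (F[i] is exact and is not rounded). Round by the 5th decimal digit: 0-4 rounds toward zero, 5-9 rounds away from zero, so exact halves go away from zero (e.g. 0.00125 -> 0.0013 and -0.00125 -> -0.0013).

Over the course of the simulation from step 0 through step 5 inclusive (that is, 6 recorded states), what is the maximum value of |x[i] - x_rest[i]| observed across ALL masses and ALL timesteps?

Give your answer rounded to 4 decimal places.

Answer: 2.5469

Derivation:
Step 0: x=[7.0000 9.0000 16.0000 21.0000] v=[0.0000 0.0000 0.0000 0.0000]
Step 1: x=[6.2500 10.2500 15.5000 21.0000] v=[-1.5000 2.5000 -1.0000 0.0000]
Step 2: x=[5.2500 11.8125 15.0625 20.8750] v=[-2.0000 3.1250 -0.8750 -0.2500]
Step 3: x=[4.6406 12.5469 15.2657 20.5469] v=[-1.2188 1.4688 0.4063 -0.6563]
Step 4: x=[4.7578 11.9844 16.1095 20.1485] v=[0.2344 -1.1250 1.6875 -0.7969]
Step 5: x=[5.4317 10.6465 16.9318 19.9903] v=[1.3477 -2.6758 1.6445 -0.3164]
Max displacement = 2.5469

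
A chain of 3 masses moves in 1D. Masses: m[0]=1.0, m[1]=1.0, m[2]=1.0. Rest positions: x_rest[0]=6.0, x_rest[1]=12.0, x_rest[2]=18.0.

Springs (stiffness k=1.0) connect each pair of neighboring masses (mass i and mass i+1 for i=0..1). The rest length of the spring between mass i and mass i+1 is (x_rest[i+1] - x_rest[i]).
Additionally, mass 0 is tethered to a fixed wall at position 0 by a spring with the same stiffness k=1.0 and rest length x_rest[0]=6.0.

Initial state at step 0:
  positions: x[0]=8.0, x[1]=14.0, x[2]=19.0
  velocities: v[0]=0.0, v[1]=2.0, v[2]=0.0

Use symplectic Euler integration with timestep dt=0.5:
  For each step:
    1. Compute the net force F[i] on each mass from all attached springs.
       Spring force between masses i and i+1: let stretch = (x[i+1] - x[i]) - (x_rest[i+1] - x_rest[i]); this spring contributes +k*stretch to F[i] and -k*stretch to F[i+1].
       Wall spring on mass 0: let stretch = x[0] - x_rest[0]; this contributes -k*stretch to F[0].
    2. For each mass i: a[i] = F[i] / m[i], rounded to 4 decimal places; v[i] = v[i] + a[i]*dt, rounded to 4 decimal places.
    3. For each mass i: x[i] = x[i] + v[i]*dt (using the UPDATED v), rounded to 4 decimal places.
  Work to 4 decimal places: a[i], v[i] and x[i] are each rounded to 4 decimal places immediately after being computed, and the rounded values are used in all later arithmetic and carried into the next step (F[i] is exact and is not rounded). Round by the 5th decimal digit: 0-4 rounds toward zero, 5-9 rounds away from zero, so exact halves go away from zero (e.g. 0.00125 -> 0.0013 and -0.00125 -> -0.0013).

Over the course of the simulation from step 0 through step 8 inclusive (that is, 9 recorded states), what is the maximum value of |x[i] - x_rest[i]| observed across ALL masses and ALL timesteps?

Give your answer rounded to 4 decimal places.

Step 0: x=[8.0000 14.0000 19.0000] v=[0.0000 2.0000 0.0000]
Step 1: x=[7.5000 14.7500 19.2500] v=[-1.0000 1.5000 0.5000]
Step 2: x=[6.9375 14.8125 19.8750] v=[-1.1250 0.1250 1.2500]
Step 3: x=[6.6094 14.1719 20.7344] v=[-0.6563 -1.2813 1.7188]
Step 4: x=[6.5195 13.2813 21.4532] v=[-0.1798 -1.7813 1.4376]
Step 5: x=[6.4902 12.7432 21.6291] v=[-0.0587 -1.0763 0.3517]
Step 6: x=[6.4016 12.8633 21.0835] v=[-0.1773 0.2402 -1.0913]
Step 7: x=[6.3280 13.4231 19.9828] v=[-0.1473 1.1195 -2.2014]
Step 8: x=[6.4462 13.8490 18.7422] v=[0.2363 0.8518 -2.4813]
Max displacement = 3.6291

Answer: 3.6291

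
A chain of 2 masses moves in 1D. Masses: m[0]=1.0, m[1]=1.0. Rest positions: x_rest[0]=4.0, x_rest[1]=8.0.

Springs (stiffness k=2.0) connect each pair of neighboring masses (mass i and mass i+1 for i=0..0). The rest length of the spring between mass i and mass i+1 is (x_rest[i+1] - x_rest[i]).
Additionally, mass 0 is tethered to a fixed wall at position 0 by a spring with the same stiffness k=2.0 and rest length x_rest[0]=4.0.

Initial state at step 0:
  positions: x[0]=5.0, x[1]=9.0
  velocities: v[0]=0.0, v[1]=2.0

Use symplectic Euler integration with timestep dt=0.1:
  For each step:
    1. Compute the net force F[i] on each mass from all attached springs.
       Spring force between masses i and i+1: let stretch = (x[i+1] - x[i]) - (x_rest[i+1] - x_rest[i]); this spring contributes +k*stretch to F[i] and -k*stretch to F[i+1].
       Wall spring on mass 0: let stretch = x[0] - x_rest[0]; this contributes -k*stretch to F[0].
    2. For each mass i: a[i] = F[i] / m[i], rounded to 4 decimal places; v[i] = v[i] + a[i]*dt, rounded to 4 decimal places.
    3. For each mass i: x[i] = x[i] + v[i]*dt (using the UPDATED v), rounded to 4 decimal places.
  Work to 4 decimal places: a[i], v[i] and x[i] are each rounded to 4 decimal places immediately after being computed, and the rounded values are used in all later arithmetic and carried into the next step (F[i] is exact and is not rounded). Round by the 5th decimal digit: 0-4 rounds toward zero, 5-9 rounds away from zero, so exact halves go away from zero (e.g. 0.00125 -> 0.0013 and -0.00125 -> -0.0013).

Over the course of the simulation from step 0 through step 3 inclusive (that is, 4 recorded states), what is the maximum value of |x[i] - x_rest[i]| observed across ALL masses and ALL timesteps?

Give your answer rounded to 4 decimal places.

Step 0: x=[5.0000 9.0000] v=[0.0000 2.0000]
Step 1: x=[4.9800 9.2000] v=[-0.2000 2.0000]
Step 2: x=[4.9448 9.3956] v=[-0.3520 1.9560]
Step 3: x=[4.8997 9.5822] v=[-0.4508 1.8658]
Max displacement = 1.5822

Answer: 1.5822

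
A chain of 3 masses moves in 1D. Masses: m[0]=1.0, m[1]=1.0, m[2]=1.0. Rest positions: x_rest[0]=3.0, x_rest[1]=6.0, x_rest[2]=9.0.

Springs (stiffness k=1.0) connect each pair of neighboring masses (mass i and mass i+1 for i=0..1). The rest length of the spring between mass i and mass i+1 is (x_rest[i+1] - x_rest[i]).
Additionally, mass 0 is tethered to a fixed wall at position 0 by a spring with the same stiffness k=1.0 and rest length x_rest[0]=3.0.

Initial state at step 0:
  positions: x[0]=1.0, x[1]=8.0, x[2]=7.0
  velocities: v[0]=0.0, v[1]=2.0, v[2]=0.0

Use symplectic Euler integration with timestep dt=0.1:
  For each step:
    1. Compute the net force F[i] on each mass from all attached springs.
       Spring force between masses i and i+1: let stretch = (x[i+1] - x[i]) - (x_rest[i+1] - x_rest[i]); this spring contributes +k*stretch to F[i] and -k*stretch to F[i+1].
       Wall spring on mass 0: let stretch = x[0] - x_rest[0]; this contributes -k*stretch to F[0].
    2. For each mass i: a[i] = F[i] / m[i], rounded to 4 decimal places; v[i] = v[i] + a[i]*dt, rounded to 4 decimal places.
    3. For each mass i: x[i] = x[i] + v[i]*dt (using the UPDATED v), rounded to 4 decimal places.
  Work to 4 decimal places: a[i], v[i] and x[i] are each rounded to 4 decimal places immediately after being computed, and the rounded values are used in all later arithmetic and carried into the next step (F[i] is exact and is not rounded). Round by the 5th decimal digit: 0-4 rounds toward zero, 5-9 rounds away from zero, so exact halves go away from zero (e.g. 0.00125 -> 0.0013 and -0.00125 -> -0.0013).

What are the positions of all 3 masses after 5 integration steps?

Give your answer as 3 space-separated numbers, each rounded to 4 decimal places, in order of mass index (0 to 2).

Answer: 1.8702 7.8111 7.5978

Derivation:
Step 0: x=[1.0000 8.0000 7.0000] v=[0.0000 2.0000 0.0000]
Step 1: x=[1.0600 8.1200 7.0400] v=[0.6000 1.2000 0.4000]
Step 2: x=[1.1800 8.1586 7.1208] v=[1.2000 0.3860 0.8080]
Step 3: x=[1.3580 8.1170 7.2420] v=[1.7799 -0.4156 1.2118]
Step 4: x=[1.5900 7.9991 7.4019] v=[2.3200 -1.1790 1.5993]
Step 5: x=[1.8702 7.8111 7.5978] v=[2.8019 -1.8796 1.9590]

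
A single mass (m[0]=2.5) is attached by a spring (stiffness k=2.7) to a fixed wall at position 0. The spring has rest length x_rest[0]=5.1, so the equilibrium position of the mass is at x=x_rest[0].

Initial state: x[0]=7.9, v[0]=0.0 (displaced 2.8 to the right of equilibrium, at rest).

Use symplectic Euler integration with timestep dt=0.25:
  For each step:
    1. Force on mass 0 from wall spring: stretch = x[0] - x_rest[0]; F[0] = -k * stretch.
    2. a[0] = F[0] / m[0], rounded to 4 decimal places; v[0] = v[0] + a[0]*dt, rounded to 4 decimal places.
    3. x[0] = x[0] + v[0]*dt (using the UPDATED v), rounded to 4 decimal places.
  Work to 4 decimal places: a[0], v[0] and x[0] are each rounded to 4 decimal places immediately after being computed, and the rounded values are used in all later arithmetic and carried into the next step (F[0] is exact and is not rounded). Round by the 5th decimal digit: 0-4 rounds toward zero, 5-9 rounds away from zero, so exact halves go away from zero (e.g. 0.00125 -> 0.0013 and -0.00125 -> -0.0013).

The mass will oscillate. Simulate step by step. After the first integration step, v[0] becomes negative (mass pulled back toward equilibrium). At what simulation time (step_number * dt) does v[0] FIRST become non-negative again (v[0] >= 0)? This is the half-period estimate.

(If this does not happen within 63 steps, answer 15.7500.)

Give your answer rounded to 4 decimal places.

Step 0: x=[7.9000] v=[0.0000]
Step 1: x=[7.7110] v=[-0.7560]
Step 2: x=[7.3458] v=[-1.4610]
Step 3: x=[6.8290] v=[-2.0674]
Step 4: x=[6.1955] v=[-2.5342]
Step 5: x=[5.4880] v=[-2.8300]
Step 6: x=[4.7543] v=[-2.9348]
Step 7: x=[4.0439] v=[-2.8415]
Step 8: x=[3.4048] v=[-2.5564]
Step 9: x=[2.8801] v=[-2.0987]
Step 10: x=[2.5053] v=[-1.4993]
Step 11: x=[2.3056] v=[-0.7987]
Step 12: x=[2.2946] v=[-0.0442]
Step 13: x=[2.4729] v=[0.7133]
First v>=0 after going negative at step 13, time=3.2500

Answer: 3.2500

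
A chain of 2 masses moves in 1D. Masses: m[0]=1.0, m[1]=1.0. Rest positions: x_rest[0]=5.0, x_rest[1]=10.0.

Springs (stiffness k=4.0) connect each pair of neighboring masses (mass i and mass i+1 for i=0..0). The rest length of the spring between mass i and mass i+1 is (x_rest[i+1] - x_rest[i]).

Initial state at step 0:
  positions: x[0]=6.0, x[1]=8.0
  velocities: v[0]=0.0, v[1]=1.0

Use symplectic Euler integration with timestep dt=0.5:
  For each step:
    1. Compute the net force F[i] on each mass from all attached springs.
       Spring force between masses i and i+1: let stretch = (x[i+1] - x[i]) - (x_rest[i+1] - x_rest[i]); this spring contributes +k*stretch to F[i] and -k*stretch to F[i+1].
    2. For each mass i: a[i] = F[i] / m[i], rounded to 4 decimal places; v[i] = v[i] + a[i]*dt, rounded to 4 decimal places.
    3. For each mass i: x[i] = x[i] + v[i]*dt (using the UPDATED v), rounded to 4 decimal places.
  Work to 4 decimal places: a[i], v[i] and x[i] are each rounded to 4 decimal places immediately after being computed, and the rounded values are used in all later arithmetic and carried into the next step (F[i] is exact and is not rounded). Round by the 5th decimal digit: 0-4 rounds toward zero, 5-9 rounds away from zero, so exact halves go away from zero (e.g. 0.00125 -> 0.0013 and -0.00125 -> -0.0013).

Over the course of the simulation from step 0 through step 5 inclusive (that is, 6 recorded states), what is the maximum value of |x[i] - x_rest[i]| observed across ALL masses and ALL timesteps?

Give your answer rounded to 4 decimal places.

Answer: 2.5000

Derivation:
Step 0: x=[6.0000 8.0000] v=[0.0000 1.0000]
Step 1: x=[3.0000 11.5000] v=[-6.0000 7.0000]
Step 2: x=[3.5000 11.5000] v=[1.0000 0.0000]
Step 3: x=[7.0000 8.5000] v=[7.0000 -6.0000]
Step 4: x=[7.0000 9.0000] v=[0.0000 1.0000]
Step 5: x=[4.0000 12.5000] v=[-6.0000 7.0000]
Max displacement = 2.5000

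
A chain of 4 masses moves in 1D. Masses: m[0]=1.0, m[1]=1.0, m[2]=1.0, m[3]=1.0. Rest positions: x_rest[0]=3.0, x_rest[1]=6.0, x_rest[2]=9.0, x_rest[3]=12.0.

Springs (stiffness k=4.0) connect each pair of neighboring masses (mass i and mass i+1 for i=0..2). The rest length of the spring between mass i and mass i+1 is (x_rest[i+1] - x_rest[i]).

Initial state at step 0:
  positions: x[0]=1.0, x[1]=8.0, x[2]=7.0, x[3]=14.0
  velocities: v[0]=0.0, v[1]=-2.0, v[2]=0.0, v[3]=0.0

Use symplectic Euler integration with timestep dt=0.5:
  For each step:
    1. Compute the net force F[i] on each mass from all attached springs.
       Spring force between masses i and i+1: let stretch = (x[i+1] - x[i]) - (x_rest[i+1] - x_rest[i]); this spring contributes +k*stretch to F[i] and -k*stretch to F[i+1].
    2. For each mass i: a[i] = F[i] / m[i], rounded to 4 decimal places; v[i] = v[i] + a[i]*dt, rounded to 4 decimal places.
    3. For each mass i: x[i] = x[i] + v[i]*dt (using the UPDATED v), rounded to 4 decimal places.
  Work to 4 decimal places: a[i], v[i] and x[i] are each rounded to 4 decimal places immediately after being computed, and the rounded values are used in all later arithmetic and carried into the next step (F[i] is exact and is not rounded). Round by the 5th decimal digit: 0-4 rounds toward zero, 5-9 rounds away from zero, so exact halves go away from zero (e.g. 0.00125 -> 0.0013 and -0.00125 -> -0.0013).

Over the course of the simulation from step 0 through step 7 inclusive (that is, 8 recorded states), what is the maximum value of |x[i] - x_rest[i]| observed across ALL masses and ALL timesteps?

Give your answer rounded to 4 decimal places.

Answer: 8.0000

Derivation:
Step 0: x=[1.0000 8.0000 7.0000 14.0000] v=[0.0000 -2.0000 0.0000 0.0000]
Step 1: x=[5.0000 -1.0000 15.0000 10.0000] v=[8.0000 -18.0000 16.0000 -8.0000]
Step 2: x=[0.0000 12.0000 2.0000 14.0000] v=[-10.0000 26.0000 -26.0000 8.0000]
Step 3: x=[4.0000 3.0000 11.0000 9.0000] v=[8.0000 -18.0000 18.0000 -10.0000]
Step 4: x=[4.0000 3.0000 10.0000 9.0000] v=[0.0000 0.0000 -2.0000 0.0000]
Step 5: x=[0.0000 11.0000 1.0000 13.0000] v=[-8.0000 16.0000 -18.0000 8.0000]
Step 6: x=[4.0000 -2.0000 14.0000 8.0000] v=[8.0000 -26.0000 26.0000 -10.0000]
Step 7: x=[-1.0000 7.0000 5.0000 12.0000] v=[-10.0000 18.0000 -18.0000 8.0000]
Max displacement = 8.0000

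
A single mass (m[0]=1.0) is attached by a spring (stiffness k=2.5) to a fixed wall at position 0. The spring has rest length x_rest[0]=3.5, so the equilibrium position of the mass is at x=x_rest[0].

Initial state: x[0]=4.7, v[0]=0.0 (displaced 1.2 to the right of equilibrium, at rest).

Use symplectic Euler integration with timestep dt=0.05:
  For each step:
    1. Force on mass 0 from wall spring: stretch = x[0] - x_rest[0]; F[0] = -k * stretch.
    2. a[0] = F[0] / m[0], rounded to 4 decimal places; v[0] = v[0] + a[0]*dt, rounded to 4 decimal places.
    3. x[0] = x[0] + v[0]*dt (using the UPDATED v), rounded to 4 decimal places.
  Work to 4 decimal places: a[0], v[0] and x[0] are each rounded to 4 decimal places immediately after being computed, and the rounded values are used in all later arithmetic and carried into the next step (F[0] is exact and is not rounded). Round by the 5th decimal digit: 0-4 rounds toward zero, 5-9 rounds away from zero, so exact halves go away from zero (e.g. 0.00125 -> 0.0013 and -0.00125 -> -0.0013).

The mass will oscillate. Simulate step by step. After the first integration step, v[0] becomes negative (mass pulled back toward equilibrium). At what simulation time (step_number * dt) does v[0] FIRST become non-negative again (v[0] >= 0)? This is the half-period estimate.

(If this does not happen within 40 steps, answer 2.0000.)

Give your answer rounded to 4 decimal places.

Answer: 2.0000

Derivation:
Step 0: x=[4.7000] v=[0.0000]
Step 1: x=[4.6925] v=[-0.1500]
Step 2: x=[4.6775] v=[-0.2991]
Step 3: x=[4.6552] v=[-0.4463]
Step 4: x=[4.6257] v=[-0.5907]
Step 5: x=[4.5891] v=[-0.7314]
Step 6: x=[4.5457] v=[-0.8675]
Step 7: x=[4.4958] v=[-0.9982]
Step 8: x=[4.4397] v=[-1.1227]
Step 9: x=[4.3777] v=[-1.2402]
Step 10: x=[4.3102] v=[-1.3499]
Step 11: x=[4.2376] v=[-1.4512]
Step 12: x=[4.1604] v=[-1.5434]
Step 13: x=[4.0791] v=[-1.6260]
Step 14: x=[3.9942] v=[-1.6984]
Step 15: x=[3.9062] v=[-1.7602]
Step 16: x=[3.8157] v=[-1.8110]
Step 17: x=[3.7232] v=[-1.8505]
Step 18: x=[3.6293] v=[-1.8784]
Step 19: x=[3.5346] v=[-1.8946]
Step 20: x=[3.4397] v=[-1.8989]
Step 21: x=[3.3451] v=[-1.8914]
Step 22: x=[3.2515] v=[-1.8720]
Step 23: x=[3.1595] v=[-1.8409]
Step 24: x=[3.0696] v=[-1.7983]
Step 25: x=[2.9824] v=[-1.7445]
Step 26: x=[2.8984] v=[-1.6798]
Step 27: x=[2.8182] v=[-1.6046]
Step 28: x=[2.7422] v=[-1.5194]
Step 29: x=[2.6710] v=[-1.4247]
Step 30: x=[2.6049] v=[-1.3211]
Step 31: x=[2.5444] v=[-1.2092]
Step 32: x=[2.4899] v=[-1.0898]
Step 33: x=[2.4417] v=[-0.9635]
Step 34: x=[2.4001] v=[-0.8312]
Step 35: x=[2.3654] v=[-0.6937]
Step 36: x=[2.3378] v=[-0.5519]
Step 37: x=[2.3175] v=[-0.4066]
Step 38: x=[2.3046] v=[-0.2588]
Step 39: x=[2.2991] v=[-0.1094]
Step 40: x=[2.3011] v=[0.0407]
First v>=0 after going negative at step 40, time=2.0000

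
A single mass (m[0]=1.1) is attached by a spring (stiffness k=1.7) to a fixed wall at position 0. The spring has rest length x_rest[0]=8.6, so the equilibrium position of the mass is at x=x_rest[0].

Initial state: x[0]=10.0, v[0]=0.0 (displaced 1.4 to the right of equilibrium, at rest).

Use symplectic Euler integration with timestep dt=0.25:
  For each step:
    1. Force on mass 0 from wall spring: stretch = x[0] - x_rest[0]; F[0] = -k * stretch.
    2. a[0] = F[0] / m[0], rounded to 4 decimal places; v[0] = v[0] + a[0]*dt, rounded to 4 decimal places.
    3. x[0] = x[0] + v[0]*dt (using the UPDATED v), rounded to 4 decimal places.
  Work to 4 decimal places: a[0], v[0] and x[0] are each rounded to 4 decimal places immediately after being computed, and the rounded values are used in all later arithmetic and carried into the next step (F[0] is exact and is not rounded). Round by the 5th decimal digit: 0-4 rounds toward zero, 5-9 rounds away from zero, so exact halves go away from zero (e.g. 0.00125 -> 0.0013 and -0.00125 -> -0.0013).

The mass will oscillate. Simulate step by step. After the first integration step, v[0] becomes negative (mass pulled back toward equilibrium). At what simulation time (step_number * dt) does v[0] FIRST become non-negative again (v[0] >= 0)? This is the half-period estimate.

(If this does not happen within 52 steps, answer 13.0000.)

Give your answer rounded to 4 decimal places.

Step 0: x=[10.0000] v=[0.0000]
Step 1: x=[9.8648] v=[-0.5409]
Step 2: x=[9.6074] v=[-1.0296]
Step 3: x=[9.2527] v=[-1.4188]
Step 4: x=[8.8350] v=[-1.6710]
Step 5: x=[8.3946] v=[-1.7618]
Step 6: x=[7.9740] v=[-1.6825]
Step 7: x=[7.6139] v=[-1.4406]
Step 8: x=[7.3490] v=[-1.0596]
Step 9: x=[7.2049] v=[-0.5763]
Step 10: x=[7.1956] v=[-0.0373]
Step 11: x=[7.3219] v=[0.5053]
First v>=0 after going negative at step 11, time=2.7500

Answer: 2.7500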